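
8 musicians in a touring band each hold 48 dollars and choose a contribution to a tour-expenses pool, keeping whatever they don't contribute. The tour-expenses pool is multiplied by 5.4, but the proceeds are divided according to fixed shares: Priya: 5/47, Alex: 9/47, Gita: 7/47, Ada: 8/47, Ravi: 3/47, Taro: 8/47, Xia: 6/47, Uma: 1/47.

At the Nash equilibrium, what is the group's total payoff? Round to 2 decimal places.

A player with share s gets back 5.4·s per unit contributed, so full contribution is dominant for anyone with s > 1/5.4 = 0.1852 and zero contribution is dominant for anyone below.
Alex alone (share 9/47) is above the threshold, contributing 48; the remaining 7 contribute 0. Total contributed: 48.
The tour-expenses pool pays out 5.4 × 48 = 259.20 in total (split across the unequal shares, but the aggregate is all that matters for the group sum).
The 7 free-riders keep 48 each, adding 336. Group total = 336 + 259.20 = 595.20.

595.20 dollars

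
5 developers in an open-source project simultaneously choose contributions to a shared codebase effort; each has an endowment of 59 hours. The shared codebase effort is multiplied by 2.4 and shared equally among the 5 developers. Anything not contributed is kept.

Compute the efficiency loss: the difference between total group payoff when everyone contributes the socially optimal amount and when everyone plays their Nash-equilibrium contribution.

413.00 hours

Each contributed unit returns 2.4/5 = 0.4800 to its contributor — below 1 — so contributing 0 is dominant for every player. At the Nash equilibrium everyone keeps their 59, and the group total is 5 × 59 = 295.
Each contributed unit returns 2.400 to the group as a whole (0.4800 to each of 5 players), which exceeds 1, so the social optimum is full contribution: group total = 2.400 × 295 = 708.00.
Efficiency loss = 708.00 − 295 = 413.00.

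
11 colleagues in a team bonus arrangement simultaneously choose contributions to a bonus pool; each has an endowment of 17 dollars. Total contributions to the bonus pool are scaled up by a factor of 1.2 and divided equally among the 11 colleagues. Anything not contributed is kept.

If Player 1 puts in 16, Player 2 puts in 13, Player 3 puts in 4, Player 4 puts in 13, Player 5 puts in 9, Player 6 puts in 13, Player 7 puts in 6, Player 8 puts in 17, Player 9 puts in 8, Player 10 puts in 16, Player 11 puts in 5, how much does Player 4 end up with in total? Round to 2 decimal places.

17.09 dollars

Total contributed: 16 + 13 + 4 + 13 + 9 + 13 + 6 + 17 + 8 + 16 + 5 = 120.
Each receives 1.2 × 120 / 11 = 13.09 from the bonus pool.
Player 4 keeps 17 − 13 = 4, so Player 4's payoff is 4 + 13.09 = 17.09.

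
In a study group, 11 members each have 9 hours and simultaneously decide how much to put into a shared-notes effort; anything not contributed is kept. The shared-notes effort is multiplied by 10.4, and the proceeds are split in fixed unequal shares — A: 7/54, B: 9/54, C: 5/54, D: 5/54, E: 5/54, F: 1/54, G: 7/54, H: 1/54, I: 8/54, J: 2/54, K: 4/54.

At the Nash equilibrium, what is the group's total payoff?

437.40 hours

Each unit j contributes comes back to j as 10.4 × (j's share), so j prefers to contribute only if that share exceeds 1/10.4 = 0.0962; otherwise keeping the unit dominates.
A, B, G and I clear that bar, contributing 9 each; the remaining 7 contribute 0. Total contributed: 36.
The shared-notes effort pays out 10.4 × 36 = 374.40 in total (split across the unequal shares, but the aggregate is all that matters for the group sum).
The 7 free-riders keep 9 each, adding 63. Group total = 63 + 374.40 = 437.40.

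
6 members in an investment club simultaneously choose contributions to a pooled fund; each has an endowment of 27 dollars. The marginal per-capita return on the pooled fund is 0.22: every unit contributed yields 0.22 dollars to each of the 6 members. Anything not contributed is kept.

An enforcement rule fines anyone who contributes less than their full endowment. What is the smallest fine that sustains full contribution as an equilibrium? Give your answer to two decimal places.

Given the others contribute fully, the best deviation is to contribute 0 (any partial contribution still incurs the fine and gives up units whose private return 0.22 is below 1).
Deviating from 27 to 0 saves 27 dollars but forfeits the deviator's share of the drop in the pooled fund: 0.22 × 27 = 5.94.
So the deviation gain is 27 − 5.94 = 21.06, and the fine must be at least 21.06 dollars to wipe it out.

21.06 dollars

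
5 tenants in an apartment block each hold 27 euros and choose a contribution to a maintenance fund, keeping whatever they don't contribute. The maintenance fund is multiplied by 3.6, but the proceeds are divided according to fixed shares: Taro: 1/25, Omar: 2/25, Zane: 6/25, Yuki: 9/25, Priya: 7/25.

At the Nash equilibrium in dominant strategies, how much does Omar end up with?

42.55 euros

For player j, contributing a unit is worthwhile iff 3.6 × (j's share) ≥ 1, i.e. iff j's share is at least 0.2778.
Yuki and Priya are above the threshold, contributing 27 each; the remaining 3 contribute 0. Total contributed: 54.
Omar keeps 27 and receives 3.6 × 54 × 2/25 = 15.55 from the maintenance fund, for a payoff of 42.55.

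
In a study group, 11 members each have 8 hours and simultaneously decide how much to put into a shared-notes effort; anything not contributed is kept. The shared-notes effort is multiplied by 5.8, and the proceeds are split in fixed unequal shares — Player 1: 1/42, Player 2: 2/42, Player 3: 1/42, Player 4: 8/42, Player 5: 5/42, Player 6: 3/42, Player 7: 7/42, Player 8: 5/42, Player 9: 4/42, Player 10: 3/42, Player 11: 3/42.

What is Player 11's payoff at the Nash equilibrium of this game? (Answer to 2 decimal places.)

Each unit j contributes comes back to j as 5.8 × (j's share), so j prefers to contribute only if that share exceeds 1/5.8 = 0.1724; otherwise keeping the unit dominates.
Player 4 alone (share 8/42) is above the threshold, contributing 8; the remaining 10 contribute 0. Total contributed: 8.
Player 11 keeps 8 and receives 5.8 × 8 × 3/42 = 3.31 from the shared-notes effort, for a payoff of 11.31.

11.31 hours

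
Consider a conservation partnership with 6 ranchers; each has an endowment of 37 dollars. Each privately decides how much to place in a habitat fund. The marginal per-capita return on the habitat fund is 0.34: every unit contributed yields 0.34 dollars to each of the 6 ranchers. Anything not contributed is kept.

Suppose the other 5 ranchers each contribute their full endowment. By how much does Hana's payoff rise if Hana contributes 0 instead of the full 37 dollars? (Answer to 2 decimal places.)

Switching from a contribution of 37 to 0 lets Hana keep an extra 37 dollars, but lowers the habitat fund by 37, which costs Hana their own share of that drop: 0.34 × 37 = 12.58.
Net gain = 37 − 12.58 = 24.42. The private return per contributed unit (0.34) is below 1, so free-riding is indeed the best response regardless of what the others do.

24.42 dollars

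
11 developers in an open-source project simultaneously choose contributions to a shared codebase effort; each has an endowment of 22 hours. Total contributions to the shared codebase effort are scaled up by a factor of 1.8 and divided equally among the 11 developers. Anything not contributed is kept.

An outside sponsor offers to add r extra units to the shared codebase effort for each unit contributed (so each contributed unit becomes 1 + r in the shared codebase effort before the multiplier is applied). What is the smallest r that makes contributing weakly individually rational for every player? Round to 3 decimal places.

With matching at rate r, one contributed unit becomes (1 + r) in the shared codebase effort and returns 1.8 × (1 + r) / 11 to the contributor.
Setting this equal to 1: 1 + r = 11/1.8 = 6.1111.
So the minimum matching rate is r = 6.1111 − 1 = 5.111.

5.111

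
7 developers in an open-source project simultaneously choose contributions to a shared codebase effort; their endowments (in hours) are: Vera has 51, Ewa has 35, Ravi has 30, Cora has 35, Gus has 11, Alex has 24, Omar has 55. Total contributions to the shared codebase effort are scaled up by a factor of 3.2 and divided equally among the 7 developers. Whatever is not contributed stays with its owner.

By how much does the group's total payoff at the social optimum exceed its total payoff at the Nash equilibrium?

The private return per contributed unit is 3.2/7 = 0.4571 < 1 for every player regardless of endowment, so the Nash equilibrium is zero contribution and the group total is Σ E_j = 51 + 35 + 30 + 35 + 11 + 24 + 55 = 241.
Each contributed unit returns 3.200 to the group, so the social optimum is full contribution by everyone: group total = 3.200 × 241 = 771.20.
Efficiency loss = (3.200 − 1) × 241 = 530.20.

530.20 hours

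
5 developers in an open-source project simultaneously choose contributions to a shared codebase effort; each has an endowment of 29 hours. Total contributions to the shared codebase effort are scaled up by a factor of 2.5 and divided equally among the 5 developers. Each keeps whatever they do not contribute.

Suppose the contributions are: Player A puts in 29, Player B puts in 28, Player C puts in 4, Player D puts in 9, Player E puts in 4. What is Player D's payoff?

Total contributed: 29 + 28 + 4 + 9 + 4 = 74.
Each receives 2.5 × 74 / 5 = 37.00 from the shared codebase effort.
Player D keeps 29 − 9 = 20, so Player D's payoff is 20 + 37.00 = 57.00.

57.00 hours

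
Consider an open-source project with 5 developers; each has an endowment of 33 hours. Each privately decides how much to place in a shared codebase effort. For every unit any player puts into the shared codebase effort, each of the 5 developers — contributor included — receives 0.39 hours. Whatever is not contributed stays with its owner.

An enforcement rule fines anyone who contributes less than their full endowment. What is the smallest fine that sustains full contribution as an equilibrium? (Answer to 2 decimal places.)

Given the others contribute fully, the best deviation is to contribute 0 (any partial contribution still incurs the fine and gives up units whose private return 0.39 is below 1).
Deviating from 33 to 0 saves 33 hours but forfeits the deviator's share of the drop in the shared codebase effort: 0.39 × 33 = 12.87.
So the deviation gain is 33 − 12.87 = 20.13, and the fine must be at least 20.13 hours to wipe it out.

20.13 hours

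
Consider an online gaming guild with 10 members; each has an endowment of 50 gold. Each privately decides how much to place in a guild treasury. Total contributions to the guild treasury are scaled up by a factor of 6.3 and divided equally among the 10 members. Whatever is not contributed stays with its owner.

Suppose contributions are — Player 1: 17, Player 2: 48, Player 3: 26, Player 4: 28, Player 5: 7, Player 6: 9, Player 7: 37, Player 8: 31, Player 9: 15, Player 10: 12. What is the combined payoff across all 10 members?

Total contributed: 17 + 48 + 26 + 28 + 7 + 9 + 37 + 31 + 15 + 12 = 230; total kept: 10 × 50 − 230 = 270.
The guild treasury pays out 6.3 × 230 = 1449.00 in aggregate.
Group total = 270 + 1449.00 = 1719.00.

1719.00 gold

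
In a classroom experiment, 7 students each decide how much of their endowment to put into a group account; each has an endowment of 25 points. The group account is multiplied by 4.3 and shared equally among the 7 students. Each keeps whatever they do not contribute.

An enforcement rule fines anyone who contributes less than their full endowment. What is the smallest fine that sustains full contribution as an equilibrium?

Given the others contribute fully, the best deviation is to contribute 0 (any partial contribution still incurs the fine and gives up units whose private return 0.6143 is below 1).
Deviating from 25 to 0 saves 25 points but forfeits the deviator's share of the drop in the group account: 4.3/7 × 25 = 15.36.
So the deviation gain is 25 − 15.36 = 9.64, and the fine must be at least 9.64 points to wipe it out.

9.64 points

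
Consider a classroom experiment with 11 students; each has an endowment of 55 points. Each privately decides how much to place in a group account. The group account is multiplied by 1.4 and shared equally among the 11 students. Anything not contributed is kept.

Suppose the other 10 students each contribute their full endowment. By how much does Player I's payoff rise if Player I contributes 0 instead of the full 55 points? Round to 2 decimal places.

Switching from a contribution of 55 to 0 lets Player I keep an extra 55 points, but lowers the group account by 55, which costs Player I their own share of that drop: 1.4/11 × 55 = 7.00.
Net gain = 55 − 7.00 = 48.00. The private return per contributed unit (0.1273) is below 1, so free-riding is indeed the best response regardless of what the others do.

48.00 points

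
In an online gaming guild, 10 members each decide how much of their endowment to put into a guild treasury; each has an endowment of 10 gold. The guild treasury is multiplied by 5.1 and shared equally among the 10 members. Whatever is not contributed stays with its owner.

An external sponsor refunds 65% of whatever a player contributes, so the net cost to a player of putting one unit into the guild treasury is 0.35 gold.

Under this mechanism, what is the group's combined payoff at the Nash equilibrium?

575.00 gold

The effective private return per unit is now (5.1/10) / 0.35 = 1.4571 > 1, so every player's dominant strategy flips to full contribution.
So the Nash equilibrium is full contribution by all 10; the group earns 10 × (10 × 0.65 + 5.1 × 10) = 575.00.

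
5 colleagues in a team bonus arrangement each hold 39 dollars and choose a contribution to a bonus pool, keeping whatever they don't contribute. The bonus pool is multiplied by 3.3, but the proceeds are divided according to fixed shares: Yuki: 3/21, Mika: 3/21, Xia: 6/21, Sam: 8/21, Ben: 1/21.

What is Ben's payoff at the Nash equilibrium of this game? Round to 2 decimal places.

A player with share s gets back 3.3·s per unit contributed, so full contribution is dominant for anyone with s > 1/3.3 = 0.3030 and zero contribution is dominant for anyone below.
Sam alone (share 8/21) is above the threshold, contributing 39; the remaining 4 contribute 0. Total contributed: 39.
Ben keeps 39 and receives 3.3 × 39 × 1/21 = 6.13 from the bonus pool, for a payoff of 45.13.

45.13 dollars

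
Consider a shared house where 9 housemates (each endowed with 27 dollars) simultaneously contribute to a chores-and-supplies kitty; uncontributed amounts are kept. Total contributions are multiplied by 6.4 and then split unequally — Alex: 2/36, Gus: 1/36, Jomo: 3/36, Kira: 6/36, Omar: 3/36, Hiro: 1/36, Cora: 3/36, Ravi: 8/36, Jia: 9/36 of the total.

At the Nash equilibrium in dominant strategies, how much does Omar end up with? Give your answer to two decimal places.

Player j's private return per contributed unit is 6.4 × (j's share). Contributing is weakly dominant for j when that share is at least 1/6.4 = 0.1563, and contributing 0 is dominant otherwise.
Kira, Ravi and Jia clear that bar, contributing 27 each; the remaining 6 contribute 0. Total contributed: 81.
Omar keeps 27 and receives 6.4 × 81 × 3/36 = 43.20 from the chores-and-supplies kitty, for a payoff of 70.20.

70.20 dollars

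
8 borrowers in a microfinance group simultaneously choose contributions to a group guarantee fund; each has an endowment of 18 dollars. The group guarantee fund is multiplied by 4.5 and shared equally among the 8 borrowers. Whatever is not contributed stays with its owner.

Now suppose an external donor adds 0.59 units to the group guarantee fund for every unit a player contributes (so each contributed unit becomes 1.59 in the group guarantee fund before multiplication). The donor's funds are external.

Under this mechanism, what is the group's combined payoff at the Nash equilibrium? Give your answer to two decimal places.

Even with the mechanism, each unit contributed returns only 4.5 × 1.59 / 8 = 0.8944 per unit of net cost, so contributing nothing is still dominant.
At the Nash equilibrium no one contributes; group total payoff = 8 × 18 = 144.

144.00 dollars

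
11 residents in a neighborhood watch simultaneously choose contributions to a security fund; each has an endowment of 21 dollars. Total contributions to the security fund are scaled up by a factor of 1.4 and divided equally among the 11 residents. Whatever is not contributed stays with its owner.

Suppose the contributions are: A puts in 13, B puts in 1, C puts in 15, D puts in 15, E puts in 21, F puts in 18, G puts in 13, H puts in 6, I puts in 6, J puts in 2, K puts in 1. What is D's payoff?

Total contributed: 13 + 1 + 15 + 15 + 21 + 18 + 13 + 6 + 6 + 2 + 1 = 111.
Each receives 1.4 × 111 / 11 = 14.13 from the security fund.
D keeps 21 − 15 = 6, so D's payoff is 6 + 14.13 = 20.13.

20.13 dollars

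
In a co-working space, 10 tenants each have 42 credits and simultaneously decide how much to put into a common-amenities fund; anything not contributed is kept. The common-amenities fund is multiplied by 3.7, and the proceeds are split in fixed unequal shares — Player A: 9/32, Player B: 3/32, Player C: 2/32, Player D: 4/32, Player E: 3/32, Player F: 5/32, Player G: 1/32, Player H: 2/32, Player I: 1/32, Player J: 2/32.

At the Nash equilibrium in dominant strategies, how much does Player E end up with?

56.57 credits

For player j, contributing a unit is worthwhile iff 3.7 × (j's share) ≥ 1, i.e. iff j's share is at least 0.2703.
Player A alone (share 9/32) is above the threshold, contributing 42; the remaining 9 contribute 0. Total contributed: 42.
Player E keeps 42 and receives 3.7 × 42 × 3/32 = 14.57 from the common-amenities fund, for a payoff of 56.57.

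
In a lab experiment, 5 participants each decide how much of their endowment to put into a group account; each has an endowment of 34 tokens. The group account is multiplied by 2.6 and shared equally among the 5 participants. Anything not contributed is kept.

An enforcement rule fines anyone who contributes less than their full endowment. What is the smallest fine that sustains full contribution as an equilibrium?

16.32 tokens

Given the others contribute fully, the best deviation is to contribute 0 (any partial contribution still incurs the fine and gives up units whose private return 0.5200 is below 1).
Deviating from 34 to 0 saves 34 tokens but forfeits the deviator's share of the drop in the group account: 2.6/5 × 34 = 17.68.
So the deviation gain is 34 − 17.68 = 16.32, and the fine must be at least 16.32 tokens to wipe it out.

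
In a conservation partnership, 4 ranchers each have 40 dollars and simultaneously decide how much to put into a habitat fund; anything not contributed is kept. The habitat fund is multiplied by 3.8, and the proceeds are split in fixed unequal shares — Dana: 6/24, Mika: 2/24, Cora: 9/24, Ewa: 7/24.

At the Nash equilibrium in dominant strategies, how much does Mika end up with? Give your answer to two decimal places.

For player j, contributing a unit is worthwhile iff 3.8 × (j's share) ≥ 1, i.e. iff j's share is at least 0.2632.
Cora and Ewa clear that bar, contributing 40 each; the remaining 2 contribute 0. Total contributed: 80.
Mika keeps 40 and receives 3.8 × 80 × 2/24 = 25.33 from the habitat fund, for a payoff of 65.33.

65.33 dollars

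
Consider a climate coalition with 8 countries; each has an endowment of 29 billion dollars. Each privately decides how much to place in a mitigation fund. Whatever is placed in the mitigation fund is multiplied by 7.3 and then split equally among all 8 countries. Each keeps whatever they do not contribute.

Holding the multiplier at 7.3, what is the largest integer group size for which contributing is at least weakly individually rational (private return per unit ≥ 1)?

Private return per unit is 7.3/(group size), which is ≥ 1 whenever the group size is ≤ 7.3.
The largest such integer is 7.

7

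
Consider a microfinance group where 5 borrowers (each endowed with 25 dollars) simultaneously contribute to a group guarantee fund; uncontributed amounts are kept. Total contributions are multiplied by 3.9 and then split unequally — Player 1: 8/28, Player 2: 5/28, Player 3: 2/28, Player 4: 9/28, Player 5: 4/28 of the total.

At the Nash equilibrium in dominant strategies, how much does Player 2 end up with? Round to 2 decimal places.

59.82 dollars

Each unit j contributes comes back to j as 3.9 × (j's share), so j prefers to contribute only if that share exceeds 1/3.9 = 0.2564; otherwise keeping the unit dominates.
Player 1 and Player 4 clear that bar, contributing 25 each; the remaining 3 contribute 0. Total contributed: 50.
Player 2 keeps 25 and receives 3.9 × 50 × 5/28 = 34.82 from the group guarantee fund, for a payoff of 59.82.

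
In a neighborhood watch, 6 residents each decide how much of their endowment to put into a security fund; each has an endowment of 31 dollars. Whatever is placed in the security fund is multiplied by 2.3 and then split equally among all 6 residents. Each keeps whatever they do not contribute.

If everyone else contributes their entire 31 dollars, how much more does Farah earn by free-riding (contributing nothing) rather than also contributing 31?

Switching from a contribution of 31 to 0 lets Farah keep an extra 31 dollars, but lowers the security fund by 31, which costs Farah their own share of that drop: 2.3/6 × 31 = 11.88.
Net gain = 31 − 11.88 = 19.12. The private return per contributed unit (0.3833) is below 1, so free-riding is indeed the best response regardless of what the others do.

19.12 dollars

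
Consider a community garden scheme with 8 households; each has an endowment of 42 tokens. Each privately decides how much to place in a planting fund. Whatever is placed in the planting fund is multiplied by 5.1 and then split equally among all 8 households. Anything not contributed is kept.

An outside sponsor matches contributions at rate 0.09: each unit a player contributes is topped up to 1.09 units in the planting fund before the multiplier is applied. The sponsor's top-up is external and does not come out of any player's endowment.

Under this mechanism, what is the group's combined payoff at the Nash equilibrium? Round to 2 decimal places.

336.00 tokens

The effective private return is 5.1 × 1.09 / 8 = 0.6949, which is still under 1, so the mechanism doesn't change anyone's dominant strategy: zero contribution.
At the Nash equilibrium no one contributes; group total payoff = 8 × 42 = 336.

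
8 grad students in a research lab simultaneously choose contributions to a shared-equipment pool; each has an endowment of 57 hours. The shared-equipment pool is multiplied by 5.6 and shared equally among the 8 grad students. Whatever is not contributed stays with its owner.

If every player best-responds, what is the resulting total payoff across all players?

456.00 hours

Each contributed unit returns 5.6/8 = 0.7000 to its contributor — below 1 — so contributing 0 is dominant for every player. At the Nash equilibrium everyone keeps their 57, and the group total is 8 × 57 = 456.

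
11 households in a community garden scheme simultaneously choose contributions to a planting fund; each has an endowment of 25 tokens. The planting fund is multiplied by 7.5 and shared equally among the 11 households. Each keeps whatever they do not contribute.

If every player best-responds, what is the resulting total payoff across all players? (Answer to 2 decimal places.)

Each contributed unit returns 7.5/11 = 0.6818 to its contributor — below 1 — so contributing 0 is dominant for every player. At the Nash equilibrium everyone keeps their 25, and the group total is 11 × 25 = 275.

275.00 tokens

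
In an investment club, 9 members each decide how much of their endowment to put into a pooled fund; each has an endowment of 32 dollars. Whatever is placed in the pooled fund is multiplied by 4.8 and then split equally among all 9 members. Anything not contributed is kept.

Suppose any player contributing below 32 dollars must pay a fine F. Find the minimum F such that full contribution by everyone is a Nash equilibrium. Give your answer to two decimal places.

14.93 dollars

Given the others contribute fully, the best deviation is to contribute 0 (any partial contribution still incurs the fine and gives up units whose private return 0.5333 is below 1).
Deviating from 32 to 0 saves 32 dollars but forfeits the deviator's share of the drop in the pooled fund: 4.8/9 × 32 = 17.07.
So the deviation gain is 32 − 17.07 = 14.93, and the fine must be at least 14.93 dollars to wipe it out.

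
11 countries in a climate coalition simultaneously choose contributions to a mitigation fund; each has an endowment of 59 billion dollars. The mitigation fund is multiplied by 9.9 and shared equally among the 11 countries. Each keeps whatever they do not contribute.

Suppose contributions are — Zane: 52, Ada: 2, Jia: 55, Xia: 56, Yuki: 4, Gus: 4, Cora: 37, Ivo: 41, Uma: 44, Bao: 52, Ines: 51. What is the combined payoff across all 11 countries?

4191.20 billion dollars

Total contributed: 52 + 2 + 55 + 56 + 4 + 4 + 37 + 41 + 44 + 52 + 51 = 398; total kept: 11 × 59 − 398 = 251.
The mitigation fund pays out 9.9 × 398 = 3940.20 in aggregate.
Group total = 251 + 3940.20 = 4191.20.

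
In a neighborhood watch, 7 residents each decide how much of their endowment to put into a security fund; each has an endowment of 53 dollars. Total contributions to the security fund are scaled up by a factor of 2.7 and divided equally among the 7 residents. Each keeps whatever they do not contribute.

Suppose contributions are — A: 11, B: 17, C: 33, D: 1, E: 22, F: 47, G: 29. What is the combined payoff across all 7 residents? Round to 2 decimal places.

643.00 dollars

Total contributed: 11 + 17 + 33 + 1 + 22 + 47 + 29 = 160; total kept: 7 × 53 − 160 = 211.
The security fund pays out 2.7 × 160 = 432.00 in aggregate.
Group total = 211 + 432.00 = 643.00.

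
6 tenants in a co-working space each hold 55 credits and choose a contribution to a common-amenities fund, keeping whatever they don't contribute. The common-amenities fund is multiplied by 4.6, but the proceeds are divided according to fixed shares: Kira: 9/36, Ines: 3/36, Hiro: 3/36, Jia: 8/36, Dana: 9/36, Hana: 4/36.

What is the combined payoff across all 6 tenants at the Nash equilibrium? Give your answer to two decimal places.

924.00 credits

Player j's private return per contributed unit is 4.6 × (j's share). Contributing is weakly dominant for j when that share is at least 1/4.6 = 0.2174, and contributing 0 is dominant otherwise.
Kira, Jia and Dana clear that bar, contributing 55 each; the remaining 3 contribute 0. Total contributed: 165.
The common-amenities fund pays out 4.6 × 165 = 759.00 in total (split across the unequal shares, but the aggregate is all that matters for the group sum).
The 3 free-riders keep 55 each, adding 165. Group total = 165 + 759.00 = 924.00.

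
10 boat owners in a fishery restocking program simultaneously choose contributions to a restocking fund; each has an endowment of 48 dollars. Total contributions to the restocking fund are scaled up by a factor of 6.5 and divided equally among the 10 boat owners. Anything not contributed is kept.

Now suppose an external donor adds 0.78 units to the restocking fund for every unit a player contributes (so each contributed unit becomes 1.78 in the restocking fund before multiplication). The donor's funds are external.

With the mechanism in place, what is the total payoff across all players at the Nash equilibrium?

With the mechanism, a contributed unit returns 6.5 × 1.78 / 10 = 1.1570 per unit of net cost to the contributor — now above 1 — so contributing fully is weakly dominant for every player.
At the Nash equilibrium everyone contributes 48. Group total payoff = 6.5 × 1.78 × 480 = 5553.60.

5553.60 dollars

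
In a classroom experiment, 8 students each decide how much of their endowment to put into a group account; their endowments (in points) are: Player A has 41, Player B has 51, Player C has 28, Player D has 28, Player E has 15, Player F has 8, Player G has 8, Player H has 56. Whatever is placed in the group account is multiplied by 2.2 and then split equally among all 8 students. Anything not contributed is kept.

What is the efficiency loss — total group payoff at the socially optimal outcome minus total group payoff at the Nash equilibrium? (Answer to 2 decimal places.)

The private return per contributed unit is 2.2/8 = 0.2750 < 1 for every player regardless of endowment, so the Nash equilibrium is zero contribution and the group total is Σ E_j = 41 + 51 + 28 + 28 + 15 + 8 + 8 + 56 = 235.
Each contributed unit returns 2.200 to the group, so the social optimum is full contribution by everyone: group total = 2.200 × 235 = 517.00.
Efficiency loss = (2.200 − 1) × 235 = 282.00.

282.00 points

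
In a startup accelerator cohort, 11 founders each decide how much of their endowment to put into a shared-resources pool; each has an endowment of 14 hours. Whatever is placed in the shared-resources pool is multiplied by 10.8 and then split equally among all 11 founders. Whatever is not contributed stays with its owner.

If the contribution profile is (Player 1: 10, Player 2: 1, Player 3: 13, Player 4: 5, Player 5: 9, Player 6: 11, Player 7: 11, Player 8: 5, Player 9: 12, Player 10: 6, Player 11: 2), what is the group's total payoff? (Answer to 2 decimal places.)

987.00 hours

Total contributed: 10 + 1 + 13 + 5 + 9 + 11 + 11 + 5 + 12 + 6 + 2 = 85; total kept: 11 × 14 − 85 = 69.
The shared-resources pool pays out 10.8 × 85 = 918.00 in aggregate.
Group total = 69 + 918.00 = 987.00.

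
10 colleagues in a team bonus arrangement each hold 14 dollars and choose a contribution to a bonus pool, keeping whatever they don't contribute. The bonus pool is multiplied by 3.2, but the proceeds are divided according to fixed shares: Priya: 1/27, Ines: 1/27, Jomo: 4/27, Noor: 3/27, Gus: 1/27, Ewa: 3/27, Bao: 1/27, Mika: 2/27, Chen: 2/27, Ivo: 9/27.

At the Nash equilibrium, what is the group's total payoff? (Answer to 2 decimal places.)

170.80 dollars

Player j's private return per contributed unit is 3.2 × (j's share). Contributing is weakly dominant for j when that share is at least 1/3.2 = 0.3125, and contributing 0 is dominant otherwise.
The only share above 0.3125 is Ivo's 9/27, contributing 14; the remaining 9 contribute 0. Total contributed: 14.
The bonus pool pays out 3.2 × 14 = 44.80 in total (split across the unequal shares, but the aggregate is all that matters for the group sum).
The 9 free-riders keep 14 each, adding 126. Group total = 126 + 44.80 = 170.80.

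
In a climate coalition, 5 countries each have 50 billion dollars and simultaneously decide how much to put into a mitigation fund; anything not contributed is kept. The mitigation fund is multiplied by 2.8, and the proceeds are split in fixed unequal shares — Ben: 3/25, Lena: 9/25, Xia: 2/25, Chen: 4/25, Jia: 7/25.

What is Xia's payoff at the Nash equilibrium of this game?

A player with share s gets back 2.8·s per unit contributed, so full contribution is dominant for anyone with s > 1/2.8 = 0.3571 and zero contribution is dominant for anyone below.
The only share above 0.3571 is Lena's 9/25, contributing 50; the remaining 4 contribute 0. Total contributed: 50.
Xia keeps 50 and receives 2.8 × 50 × 2/25 = 11.20 from the mitigation fund, for a payoff of 61.20.

61.20 billion dollars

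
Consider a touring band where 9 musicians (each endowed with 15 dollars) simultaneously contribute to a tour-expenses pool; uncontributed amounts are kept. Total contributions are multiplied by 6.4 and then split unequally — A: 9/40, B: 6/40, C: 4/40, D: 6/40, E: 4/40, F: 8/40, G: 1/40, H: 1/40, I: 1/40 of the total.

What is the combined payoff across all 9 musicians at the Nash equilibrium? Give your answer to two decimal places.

A player with share s gets back 6.4·s per unit contributed, so full contribution is dominant for anyone with s > 1/6.4 = 0.1563 and zero contribution is dominant for anyone below.
A and F are above the threshold, contributing 15 each; the remaining 7 contribute 0. Total contributed: 30.
The tour-expenses pool pays out 6.4 × 30 = 192.00 in total (split across the unequal shares, but the aggregate is all that matters for the group sum).
The 7 free-riders keep 15 each, adding 105. Group total = 105 + 192.00 = 297.00.

297.00 dollars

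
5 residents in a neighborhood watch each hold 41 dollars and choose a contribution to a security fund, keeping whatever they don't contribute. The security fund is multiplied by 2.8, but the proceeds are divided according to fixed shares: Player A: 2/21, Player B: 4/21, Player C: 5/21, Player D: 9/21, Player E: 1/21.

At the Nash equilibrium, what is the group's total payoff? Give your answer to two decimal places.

278.80 dollars

For player j, contributing a unit is worthwhile iff 2.8 × (j's share) ≥ 1, i.e. iff j's share is at least 0.3571.
The only share above 0.3571 is Player D's 9/21, contributing 41; the remaining 4 contribute 0. Total contributed: 41.
The security fund pays out 2.8 × 41 = 114.80 in total (split across the unequal shares, but the aggregate is all that matters for the group sum).
The 4 free-riders keep 41 each, adding 164. Group total = 164 + 114.80 = 278.80.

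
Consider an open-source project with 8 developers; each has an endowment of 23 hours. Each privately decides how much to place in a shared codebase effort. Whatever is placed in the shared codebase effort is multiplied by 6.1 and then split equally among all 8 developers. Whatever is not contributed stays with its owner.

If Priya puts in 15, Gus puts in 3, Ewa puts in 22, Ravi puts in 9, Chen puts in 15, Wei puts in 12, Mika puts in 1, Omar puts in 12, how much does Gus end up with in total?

Total contributed: 15 + 3 + 22 + 9 + 15 + 12 + 1 + 12 = 89.
Each receives 6.1 × 89 / 8 = 67.86 from the shared codebase effort.
Gus keeps 23 − 3 = 20, so Gus's payoff is 20 + 67.86 = 87.86.

87.86 hours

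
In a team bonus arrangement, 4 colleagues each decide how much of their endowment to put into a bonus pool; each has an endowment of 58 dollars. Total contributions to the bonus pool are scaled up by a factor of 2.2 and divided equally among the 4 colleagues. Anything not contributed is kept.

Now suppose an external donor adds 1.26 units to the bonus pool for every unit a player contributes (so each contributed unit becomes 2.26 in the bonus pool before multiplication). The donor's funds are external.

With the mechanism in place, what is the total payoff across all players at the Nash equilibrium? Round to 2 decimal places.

The effective private return per unit is now 2.2 × 2.26 / 4 = 1.2430 > 1, so every player's dominant strategy flips to full contribution.
At the Nash equilibrium everyone contributes 58. Group total payoff = 2.2 × 2.26 × 232 = 1153.50.

1153.50 dollars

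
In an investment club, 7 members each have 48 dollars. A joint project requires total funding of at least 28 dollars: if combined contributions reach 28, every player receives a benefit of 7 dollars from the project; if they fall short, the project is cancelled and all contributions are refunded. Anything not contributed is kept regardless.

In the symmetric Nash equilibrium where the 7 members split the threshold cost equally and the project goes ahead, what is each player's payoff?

51 dollars

Equal share of the threshold: 28/7 = 4.
At this profile no one gains by cutting their contribution: any cut drops the total below 28, the project is cancelled, contributions are refunded, and the deviator ends with 48, which is less than 48 − 4 + 7 = 51. Contributing more than 4 just wastes the excess. So contributing exactly 4 is a best response.
Each player's payoff: 48 − 4 + 7 = 51.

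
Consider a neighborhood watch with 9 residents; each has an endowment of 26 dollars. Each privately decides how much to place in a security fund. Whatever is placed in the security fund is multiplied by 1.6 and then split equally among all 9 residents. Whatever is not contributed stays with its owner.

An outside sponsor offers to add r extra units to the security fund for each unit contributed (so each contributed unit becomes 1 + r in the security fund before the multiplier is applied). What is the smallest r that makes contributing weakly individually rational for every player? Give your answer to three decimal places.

4.625

With matching at rate r, one contributed unit becomes (1 + r) in the security fund and returns 1.6 × (1 + r) / 9 to the contributor.
Setting this equal to 1: 1 + r = 9/1.6 = 5.6250.
So the minimum matching rate is r = 5.6250 − 1 = 4.625.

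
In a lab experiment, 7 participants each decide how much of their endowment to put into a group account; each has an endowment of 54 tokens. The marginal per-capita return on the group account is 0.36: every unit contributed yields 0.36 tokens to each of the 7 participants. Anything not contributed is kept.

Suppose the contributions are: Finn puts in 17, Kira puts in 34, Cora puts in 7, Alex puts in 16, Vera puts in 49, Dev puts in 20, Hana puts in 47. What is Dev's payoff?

Total contributed: 17 + 34 + 7 + 16 + 49 + 20 + 47 = 190.
Each receives 0.36 × 190 = 68.40 from the group account.
Dev keeps 54 − 20 = 34, so Dev's payoff is 34 + 68.40 = 102.40.

102.40 tokens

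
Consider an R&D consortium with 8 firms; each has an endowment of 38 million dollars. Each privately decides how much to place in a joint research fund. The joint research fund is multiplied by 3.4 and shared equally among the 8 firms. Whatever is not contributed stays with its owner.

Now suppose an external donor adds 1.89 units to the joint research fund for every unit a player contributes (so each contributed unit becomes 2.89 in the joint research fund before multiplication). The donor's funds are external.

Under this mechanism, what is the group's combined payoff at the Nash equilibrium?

The effective private return per unit is now 3.4 × 2.89 / 8 = 1.2283 > 1, so every player's dominant strategy flips to full contribution.
At the Nash equilibrium everyone contributes 38. Group total payoff = 3.4 × 2.89 × 304 = 2987.10.

2987.10 million dollars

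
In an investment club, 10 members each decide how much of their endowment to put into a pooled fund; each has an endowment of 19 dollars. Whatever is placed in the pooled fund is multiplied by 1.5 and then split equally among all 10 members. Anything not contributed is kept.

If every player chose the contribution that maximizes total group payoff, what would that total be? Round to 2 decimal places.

285.00 dollars

Each contributed unit returns 1.500 to the group as a whole (0.1500 to each of 10 players), which exceeds 1, so the social optimum is full contribution: group total = 1.500 × 190 = 285.00.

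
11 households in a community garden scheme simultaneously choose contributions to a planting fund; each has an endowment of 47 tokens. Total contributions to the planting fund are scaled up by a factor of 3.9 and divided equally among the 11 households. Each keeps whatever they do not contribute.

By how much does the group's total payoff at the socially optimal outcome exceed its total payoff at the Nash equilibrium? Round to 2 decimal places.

Each contributed unit returns 3.9/11 = 0.3545 to its contributor — below 1 — so contributing 0 is dominant for every player. At the Nash equilibrium everyone keeps their 47, and the group total is 11 × 47 = 517.
Each contributed unit returns 3.900 to the group as a whole (0.3545 to each of 11 players), which exceeds 1, so the social optimum is full contribution: group total = 3.900 × 517 = 2016.30.
Efficiency loss = 2016.30 − 517 = 1499.30.

1499.30 tokens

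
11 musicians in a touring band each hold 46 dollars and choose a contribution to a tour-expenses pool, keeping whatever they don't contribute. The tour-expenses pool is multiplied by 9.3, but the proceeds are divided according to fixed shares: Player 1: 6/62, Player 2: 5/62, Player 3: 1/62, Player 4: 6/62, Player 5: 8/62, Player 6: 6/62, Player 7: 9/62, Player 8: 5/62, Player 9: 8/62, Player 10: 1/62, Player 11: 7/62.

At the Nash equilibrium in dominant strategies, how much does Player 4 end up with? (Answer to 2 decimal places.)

211.60 dollars

Each unit j contributes comes back to j as 9.3 × (j's share), so j prefers to contribute only if that share exceeds 1/9.3 = 0.1075; otherwise keeping the unit dominates.
Player 5, Player 7, Player 9 and Player 11 are above the threshold, contributing 46 each; the remaining 7 contribute 0. Total contributed: 184.
Player 4 keeps 46 and receives 9.3 × 184 × 6/62 = 165.60 from the tour-expenses pool, for a payoff of 211.60.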